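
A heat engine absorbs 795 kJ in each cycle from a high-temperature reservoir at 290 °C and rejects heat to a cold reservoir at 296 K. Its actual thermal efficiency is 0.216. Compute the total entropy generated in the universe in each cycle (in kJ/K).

T_H = 290 °C → 290 + 273.15 = 563.15 K.
W = η·Q_H = 0.216 × 795 = 171.7 kJ, so Q_C = Q_H − W = 623.3 kJ.
Entropy balance on the reservoirs: −Q_H/T_H = -1.412 kJ/K, +Q_C/T_C = 2.106 kJ/K.
ΔS_univ = −Q_H/T_H + Q_C/T_C = 0.694 kJ/K (> 0, since η = 0.216 < η_Carnot = 0.474).

ΔS_univ ≈ 0.694 kJ/K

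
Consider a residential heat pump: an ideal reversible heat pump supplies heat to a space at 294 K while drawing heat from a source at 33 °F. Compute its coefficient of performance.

COP_HP ≈ 14.5

T_C = 33 °F → (33 − 32) × 5/9 = 0.56 °C = 273.71 K.
The Carnot heat-pump COP is COP_HP = T_H/(T_H − T_C) = 294.00/(294.00 − 273.71) = 14.5.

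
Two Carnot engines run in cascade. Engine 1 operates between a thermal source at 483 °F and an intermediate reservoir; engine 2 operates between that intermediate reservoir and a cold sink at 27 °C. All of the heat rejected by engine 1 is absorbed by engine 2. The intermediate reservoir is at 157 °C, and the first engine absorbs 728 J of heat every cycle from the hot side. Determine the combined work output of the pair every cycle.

T_H = 483 °F → (483 − 32) × 5/9 = 250.56 °C = 523.71 K.
T_C = 27 °C → 27 + 273.15 = 300.15 K.
Two reversible stages in series are equivalent to a single Carnot engine between T_H and T_C, so η_total = 1 − T_C/T_H = 1 − 300.15/523.71 = 0.4269.
W_total = η_total · Q_H = 0.4269 × 728 = 310.8 J.

W_total ≈ 310.8 J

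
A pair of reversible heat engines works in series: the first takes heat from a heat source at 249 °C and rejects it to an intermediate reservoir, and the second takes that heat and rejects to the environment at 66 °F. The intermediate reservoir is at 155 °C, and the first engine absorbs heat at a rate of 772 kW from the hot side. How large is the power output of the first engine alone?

T_H = 249 °C → 249 + 273.15 = 522.15 K.
T_C = 66 °F → (66 − 32) × 5/9 = 18.89 °C = 292.04 K.
T_m = 155 °C → 155 + 273.15 = 428.15 K.
First-stage efficiency η₁ = 1 − T_m/T_H = 1 − 428.15/522.15 = 0.1800.
W₁ = η₁·Q_H = 0.1800 × 772 = 139 kW.

Ẇ₁ ≈ 139 kW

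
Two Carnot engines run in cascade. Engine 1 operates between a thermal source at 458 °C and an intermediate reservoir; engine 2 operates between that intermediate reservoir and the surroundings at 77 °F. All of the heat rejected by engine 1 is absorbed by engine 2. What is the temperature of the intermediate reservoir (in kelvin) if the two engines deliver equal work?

T_H = 458 °C → 458 + 273.15 = 731.15 K.
T_C = 77 °F → (77 − 32) × 5/9 = 25.00 °C = 298.15 K.
For reversible stages Q_m = Q_H·(T_m/T_H). Setting W₁ = Q_H(1 − T_m/T_H) equal to W₂ = Q_m(1 − T_C/T_m) = Q_H·(T_m − T_C)/T_H gives T_H − T_m = T_m − T_C, so T_m = (T_H + T_C)/2 = (731.15 + 298.15)/2 = 515 K.

T_m ≈ 515 K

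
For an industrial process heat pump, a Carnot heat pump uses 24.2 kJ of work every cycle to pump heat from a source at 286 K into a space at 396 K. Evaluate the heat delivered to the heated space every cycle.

Reversible heating COP: COP_HP = T_H/(T_H − T_C) = 396.00/110.00 = 3.6000.
Q_H = COP_HP · W = 3.6000 × 24.2 = 87.1 kJ.

Q_H ≈ 87.1 kJ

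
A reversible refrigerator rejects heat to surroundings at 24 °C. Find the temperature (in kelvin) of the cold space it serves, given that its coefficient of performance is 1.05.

T_C ≈ 152 K

T_H = 24 °C → 24 + 273.15 = 297.15 K.
COP_R = T_C/(T_H − T_C) ⇒ T_C = T_H·COP_R/(1 + COP_R) = 297.15 × 1.05/(1 + 1.05) = 152 K.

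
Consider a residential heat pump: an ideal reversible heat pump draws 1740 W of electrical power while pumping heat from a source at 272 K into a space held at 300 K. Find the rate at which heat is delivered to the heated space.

Reversible heating COP: COP_HP = T_H/(T_H − T_C) = 300.00/28.00 = 10.7143.
Q_H = COP_HP · W = 10.7143 × 1740 = 18600 W.

Q̇_H ≈ 18600 W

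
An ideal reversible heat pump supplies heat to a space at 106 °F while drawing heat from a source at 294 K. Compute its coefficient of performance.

T_H = 106 °F → (106 − 32) × 5/9 = 41.11 °C = 314.26 K.
COP_HP = T_H/(T_H − T_C) = 314.26/(314.26 − 294.00) = 15.5.

COP_HP ≈ 15.5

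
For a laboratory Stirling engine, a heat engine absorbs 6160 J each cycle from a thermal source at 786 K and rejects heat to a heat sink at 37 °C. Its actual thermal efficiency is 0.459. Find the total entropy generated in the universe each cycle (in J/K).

T_C = 37 °C → 37 + 273.15 = 310.15 K.
W = η·Q_H = 0.459 × 6160 = 2827 J, so Q_C = Q_H − W = 3333 J.
Entropy balance on the reservoirs: −Q_H/T_H = -7.837 J/K, +Q_C/T_C = 10.74 J/K.
ΔS_univ = −Q_H/T_H + Q_C/T_C = 2.91 J/K (> 0, since η = 0.459 < η_Carnot = 0.605).

ΔS_univ ≈ 2.91 J/K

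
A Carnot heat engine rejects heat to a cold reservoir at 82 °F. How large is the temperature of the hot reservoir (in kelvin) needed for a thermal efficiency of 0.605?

T_C = 82 °F → (82 − 32) × 5/9 = 27.78 °C = 300.93 K.
From η = 1 − T_C/T_H, solving for T_H gives T_H = T_C/(1 − η) = 300.93/(1 − 0.605) = 762 K.

T_H ≈ 762 K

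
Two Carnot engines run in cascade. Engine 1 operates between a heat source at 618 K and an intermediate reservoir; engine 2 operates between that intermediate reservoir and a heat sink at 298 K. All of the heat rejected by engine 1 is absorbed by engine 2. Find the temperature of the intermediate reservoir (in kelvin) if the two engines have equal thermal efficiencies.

T_m ≈ 429 K

Equal efficiencies require 1 − T_m/T_H = 1 − T_C/T_m, i.e. T_m/T_H = T_C/T_m, so T_m = √(T_H·T_C) = √(618.00 × 298.00) = 429 K.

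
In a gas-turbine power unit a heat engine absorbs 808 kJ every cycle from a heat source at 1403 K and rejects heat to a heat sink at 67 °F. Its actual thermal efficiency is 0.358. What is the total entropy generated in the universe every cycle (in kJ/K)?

T_C = 67 °F → (67 − 32) × 5/9 = 19.44 °C = 292.59 K.
W = η·Q_H = 0.358 × 808 = 289.3 kJ, so Q_C = Q_H − W = 518.7 kJ.
Reservoir entropy changes: ΔS_H = −Q_H/T_H = −808/1403.00 = -0.5759 kJ/K and ΔS_C = +Q_C/T_C = 518.7/292.59 = 1.773 kJ/K.
ΔS_univ = −Q_H/T_H + Q_C/T_C = 1.20 kJ/K (> 0, since η = 0.358 < η_Carnot = 0.791).

ΔS_univ ≈ 1.20 kJ/K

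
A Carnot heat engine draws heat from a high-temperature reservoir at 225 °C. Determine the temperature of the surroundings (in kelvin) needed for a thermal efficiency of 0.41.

T_H = 225 °C → 225 + 273.15 = 498.15 K.
From η = 1 − T_C/T_H, T_C = T_H·(1 − η) = 498.15 × (1 − 0.41) = 294 K.

T_C ≈ 294 K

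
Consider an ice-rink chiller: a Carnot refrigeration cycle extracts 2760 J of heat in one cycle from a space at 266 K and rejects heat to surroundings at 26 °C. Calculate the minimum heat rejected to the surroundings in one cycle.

Q_H ≈ 3100 J

T_H = 26 °C → 26 + 273.15 = 299.15 K.
For a reversible cycle Q_H/Q_C = T_H/T_C, so Q_H = Q_C·T_H/T_C = 2760 × 299.15/266.00 = 3100 J.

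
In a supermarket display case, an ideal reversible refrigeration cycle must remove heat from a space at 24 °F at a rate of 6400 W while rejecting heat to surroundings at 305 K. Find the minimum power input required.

Ẇ_in ≈ 864 W

T_C = 24 °F → (24 − 32) × 5/9 = -4.44 °C = 268.71 K.
Carnot COP: COP_R = T_C/(T_H − T_C) = 268.71/36.29 = 7.4035.
W = Q_C/COP_R = 6400/7.4035 = 864 W.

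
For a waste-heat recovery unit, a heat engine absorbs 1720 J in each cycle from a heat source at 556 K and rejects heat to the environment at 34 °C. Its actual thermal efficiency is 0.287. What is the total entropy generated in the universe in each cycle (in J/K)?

T_C = 34 °C → 34 + 273.15 = 307.15 K.
W = η·Q_H = 0.287 × 1720 = 493.6 J, so Q_C = Q_H − W = 1226 J.
The hot reservoir loses entropy Q_H/T_H = 1720/556.00 = 3.094 J/K; the cold reservoir gains Q_C/T_C = 1226/307.15 = 3.993 J/K.
ΔS_univ = −Q_H/T_H + Q_C/T_C = 0.8992 J/K (> 0, since η = 0.287 < η_Carnot = 0.448).

ΔS_univ ≈ 0.8992 J/K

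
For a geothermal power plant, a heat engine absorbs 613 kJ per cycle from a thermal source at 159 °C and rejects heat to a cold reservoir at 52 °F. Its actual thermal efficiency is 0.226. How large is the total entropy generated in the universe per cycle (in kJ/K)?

T_H = 159 °C → 159 + 273.15 = 432.15 K.
T_C = 52 °F → (52 − 32) × 5/9 = 11.11 °C = 284.26 K.
W = η·Q_H = 0.226 × 613 = 138.5 kJ, so Q_C = Q_H − W = 474.5 kJ.
The hot reservoir loses entropy Q_H/T_H = 613/432.15 = 1.418 kJ/K; the cold reservoir gains Q_C/T_C = 474.5/284.26 = 1.669 kJ/K.
ΔS_univ = −Q_H/T_H + Q_C/T_C = 0.251 kJ/K (> 0, since η = 0.226 < η_Carnot = 0.342).

ΔS_univ ≈ 0.251 kJ/K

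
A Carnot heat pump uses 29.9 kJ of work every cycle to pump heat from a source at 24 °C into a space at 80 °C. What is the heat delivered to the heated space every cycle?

T_H = 80 °C → 80 + 273.15 = 353.15 K.
T_C = 24 °C → 24 + 273.15 = 297.15 K.
COP_HP = T_H/(T_H − T_C) = 353.15/56.00 = 6.3062.
Q_H = COP_HP · W = 6.3062 × 29.9 = 189 kJ.

Q_H ≈ 189 kJ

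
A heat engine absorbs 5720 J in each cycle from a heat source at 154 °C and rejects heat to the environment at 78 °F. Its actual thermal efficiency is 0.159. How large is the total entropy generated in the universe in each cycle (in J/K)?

ΔS_univ ≈ 2.713 J/K

T_H = 154 °C → 154 + 273.15 = 427.15 K.
T_C = 78 °F → (78 − 32) × 5/9 = 25.56 °C = 298.71 K.
W = η·Q_H = 0.159 × 5720 = 909.5 J, so Q_C = Q_H − W = 4811 J.
Entropy balance on the reservoirs: −Q_H/T_H = -13.39 J/K, +Q_C/T_C = 16.10 J/K.
ΔS_univ = −Q_H/T_H + Q_C/T_C = 2.713 J/K (> 0, since η = 0.159 < η_Carnot = 0.301).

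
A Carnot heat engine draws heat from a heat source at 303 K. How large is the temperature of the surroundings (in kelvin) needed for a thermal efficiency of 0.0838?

From η = 1 − T_C/T_H, T_C = T_H·(1 − η) = 303.00 × (1 − 0.0838) = 278 K.

T_C ≈ 278 K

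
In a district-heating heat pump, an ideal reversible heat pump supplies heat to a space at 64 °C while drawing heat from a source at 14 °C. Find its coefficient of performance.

T_H = 64 °C → 64 + 273.15 = 337.15 K.
T_C = 14 °C → 14 + 273.15 = 287.15 K.
COP_HP = T_H/(T_H − T_C) = 337.15/(337.15 − 287.15) = 6.74.

COP_HP ≈ 6.74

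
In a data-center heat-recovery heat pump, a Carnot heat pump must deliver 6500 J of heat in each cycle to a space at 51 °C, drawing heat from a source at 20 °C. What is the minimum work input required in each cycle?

W_in ≈ 622 J

T_H = 51 °C → 51 + 273.15 = 324.15 K.
T_C = 20 °C → 20 + 273.15 = 293.15 K.
Reversible heating COP: COP_HP = T_H/(T_H − T_C) = 324.15/31.00 = 10.4565.
W = Q_H/COP_HP = 6500/10.4565 = 622 J.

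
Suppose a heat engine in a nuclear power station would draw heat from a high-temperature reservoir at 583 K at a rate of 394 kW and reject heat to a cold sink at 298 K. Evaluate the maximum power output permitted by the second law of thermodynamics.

The upper bound on efficiency is η_max = 1 − T_C/T_H = 1 − 298.00/583.00 = 0.4889.
W_max = η_max · Q_H = 0.4889 × 394 = 192.6 kW.

Ẇ_max ≈ 192.6 kW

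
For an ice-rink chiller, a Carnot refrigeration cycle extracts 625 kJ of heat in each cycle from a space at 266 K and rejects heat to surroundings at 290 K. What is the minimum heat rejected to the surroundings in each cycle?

For a reversible cycle Q_H/Q_C = T_H/T_C, so Q_H = Q_C·T_H/T_C = 625 × 290.00/266.00 = 681 kJ.

Q_H ≈ 681 kJ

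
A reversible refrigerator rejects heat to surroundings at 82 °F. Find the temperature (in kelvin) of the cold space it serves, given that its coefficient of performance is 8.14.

T_C ≈ 268 K

T_H = 82 °F → (82 − 32) × 5/9 = 27.78 °C = 300.93 K.
COP_R = T_C/(T_H − T_C) ⇒ T_C = T_H·COP_R/(1 + COP_R) = 300.93 × 8.14/(1 + 8.14) = 268 K.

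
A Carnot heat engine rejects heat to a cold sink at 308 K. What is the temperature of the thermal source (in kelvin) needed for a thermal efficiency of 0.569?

From η = 1 − T_C/T_H, solving for T_H gives T_H = T_C/(1 − η) = 308.00/(1 − 0.569) = 715 K.

T_H ≈ 715 K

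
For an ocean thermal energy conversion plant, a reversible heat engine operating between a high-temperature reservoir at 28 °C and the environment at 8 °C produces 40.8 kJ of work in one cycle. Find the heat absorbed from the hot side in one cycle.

T_H = 28 °C → 28 + 273.15 = 301.15 K.
T_C = 8 °C → 8 + 273.15 = 281.15 K.
For a reversible engine, η = 1 − T_C/T_H = 1 − 281.15/301.15 = 0.0664.
Q_H = W/η = 40.8/0.0664 = 614 kJ.

Q_H ≈ 614 kJ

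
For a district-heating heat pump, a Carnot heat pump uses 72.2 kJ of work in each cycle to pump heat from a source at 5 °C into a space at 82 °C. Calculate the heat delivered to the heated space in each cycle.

T_H = 82 °C → 82 + 273.15 = 355.15 K.
T_C = 5 °C → 5 + 273.15 = 278.15 K.
The Carnot heat-pump COP is COP_HP = T_H/(T_H − T_C) = 355.15/77.00 = 4.6123.
Q_H = COP_HP · W = 4.6123 × 72.2 = 333.0 kJ.

Q_H ≈ 333.0 kJ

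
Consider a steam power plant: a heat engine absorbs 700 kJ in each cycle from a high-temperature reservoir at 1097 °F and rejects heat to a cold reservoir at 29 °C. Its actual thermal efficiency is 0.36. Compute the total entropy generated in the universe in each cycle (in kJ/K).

T_H = 1097 °F → (1097 − 32) × 5/9 = 591.67 °C = 864.82 K.
T_C = 29 °C → 29 + 273.15 = 302.15 K.
W = η·Q_H = 0.36 × 700 = 252.0 kJ, so Q_C = Q_H − W = 448.0 kJ.
The hot reservoir loses entropy Q_H/T_H = 700/864.82 = 0.8094 kJ/K; the cold reservoir gains Q_C/T_C = 448.0/302.15 = 1.483 kJ/K.
ΔS_univ = −Q_H/T_H + Q_C/T_C = 0.673 kJ/K (> 0, since η = 0.36 < η_Carnot = 0.651).

ΔS_univ ≈ 0.673 kJ/K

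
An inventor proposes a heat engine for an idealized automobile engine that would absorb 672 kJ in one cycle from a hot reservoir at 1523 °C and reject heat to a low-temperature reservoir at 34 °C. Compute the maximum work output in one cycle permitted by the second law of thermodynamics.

W_max ≈ 557.1 kJ

T_H = 1523 °C → 1523 + 273.15 = 1796.15 K.
T_C = 34 °C → 34 + 273.15 = 307.15 K.
By the Carnot theorem, η_max = 1 − T_C/T_H = 1 − 307.15/1796.15 = 0.8290.
W_max = η_max · Q_H = 0.8290 × 672 = 557.1 kJ.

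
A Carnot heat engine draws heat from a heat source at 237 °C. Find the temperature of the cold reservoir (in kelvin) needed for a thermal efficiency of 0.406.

T_H = 237 °C → 237 + 273.15 = 510.15 K.
From η = 1 − T_C/T_H, T_C = T_H·(1 − η) = 510.15 × (1 − 0.406) = 303 K.

T_C ≈ 303 K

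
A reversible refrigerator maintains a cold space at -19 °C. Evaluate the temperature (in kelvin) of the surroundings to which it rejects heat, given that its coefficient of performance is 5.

T_C = -19 °C → -19 + 273.15 = 254.15 K.
COP_R = T_C/(T_H − T_C) ⇒ T_H = T_C·(1 + 1/COP_R) = 254.15 × (1 + 1/5) = 305 K.

T_H ≈ 305 K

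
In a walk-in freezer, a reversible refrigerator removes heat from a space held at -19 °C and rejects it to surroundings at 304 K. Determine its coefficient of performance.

COP_R ≈ 5.098

T_C = -19 °C → -19 + 273.15 = 254.15 K.
COP_R = T_C/(T_H − T_C) = 254.15/(304.00 − 254.15) = 5.098.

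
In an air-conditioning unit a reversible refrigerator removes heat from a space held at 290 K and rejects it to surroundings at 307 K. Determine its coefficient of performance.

For a reversible refrigerator, COP_R = T_C/(T_H − T_C) = 290.00/(307.00 − 290.00) = 17.06.

COP_R ≈ 17.06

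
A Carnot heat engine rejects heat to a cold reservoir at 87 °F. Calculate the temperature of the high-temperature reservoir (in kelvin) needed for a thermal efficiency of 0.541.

T_H ≈ 661.7 K

T_C = 87 °F → (87 − 32) × 5/9 = 30.56 °C = 303.71 K.
From η = 1 − T_C/T_H, solving for T_H gives T_H = T_C/(1 − η) = 303.71/(1 − 0.541) = 661.7 K.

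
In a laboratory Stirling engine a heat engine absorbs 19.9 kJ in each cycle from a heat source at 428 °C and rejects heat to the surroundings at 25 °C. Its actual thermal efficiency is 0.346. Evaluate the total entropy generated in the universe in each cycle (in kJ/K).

T_H = 428 °C → 428 + 273.15 = 701.15 K.
T_C = 25 °C → 25 + 273.15 = 298.15 K.
W = η·Q_H = 0.346 × 19.9 = 6.885 kJ, so Q_C = Q_H − W = 13.01 kJ.
Reservoir entropy changes: ΔS_H = −Q_H/T_H = −19.9/701.15 = -0.02838 kJ/K and ΔS_C = +Q_C/T_C = 13.01/298.15 = 0.04365 kJ/K.
ΔS_univ = −Q_H/T_H + Q_C/T_C = 0.0153 kJ/K (> 0, since η = 0.346 < η_Carnot = 0.575).

ΔS_univ ≈ 0.0153 kJ/K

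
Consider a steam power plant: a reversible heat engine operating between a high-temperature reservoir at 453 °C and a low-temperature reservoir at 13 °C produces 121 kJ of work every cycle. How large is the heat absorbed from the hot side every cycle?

T_H = 453 °C → 453 + 273.15 = 726.15 K.
T_C = 13 °C → 13 + 273.15 = 286.15 K.
Carnot efficiency: η = 1 − T_C/T_H = 1 − 286.15/726.15 = 0.6059.
Q_H = W/η = 121/0.6059 = 199.7 kJ.

Q_H ≈ 199.7 kJ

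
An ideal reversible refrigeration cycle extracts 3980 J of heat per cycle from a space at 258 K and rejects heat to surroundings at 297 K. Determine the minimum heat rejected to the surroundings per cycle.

For a reversible cycle Q_H/Q_C = T_H/T_C, so Q_H = Q_C·T_H/T_C = 3980 × 297.00/258.00 = 4582 J.

Q_H ≈ 4582 J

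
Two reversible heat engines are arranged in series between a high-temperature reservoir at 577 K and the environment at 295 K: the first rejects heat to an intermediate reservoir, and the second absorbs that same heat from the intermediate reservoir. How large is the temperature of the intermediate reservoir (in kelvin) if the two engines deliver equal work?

For reversible stages Q_m = Q_H·(T_m/T_H). Setting W₁ = Q_H(1 − T_m/T_H) equal to W₂ = Q_m(1 − T_C/T_m) = Q_H·(T_m − T_C)/T_H gives T_H − T_m = T_m − T_C, so T_m = (T_H + T_C)/2 = (577.00 + 295.00)/2 = 436.0 K.

T_m ≈ 436.0 K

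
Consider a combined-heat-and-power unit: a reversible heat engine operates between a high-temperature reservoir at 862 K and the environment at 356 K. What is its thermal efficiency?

η ≈ 0.587

The Carnot efficiency is η = 1 − T_C/T_H = 1 − 356.00/862.00 = 0.587.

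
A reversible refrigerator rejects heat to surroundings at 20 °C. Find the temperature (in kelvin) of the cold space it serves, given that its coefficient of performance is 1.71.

T_C ≈ 185 K

T_H = 20 °C → 20 + 273.15 = 293.15 K.
COP_R = T_C/(T_H − T_C) ⇒ T_C = T_H·COP_R/(1 + COP_R) = 293.15 × 1.71/(1 + 1.71) = 185 K.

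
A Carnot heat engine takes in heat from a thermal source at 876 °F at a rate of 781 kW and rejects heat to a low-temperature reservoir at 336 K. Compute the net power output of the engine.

Ẇ ≈ 427.4 kW

T_H = 876 °F → (876 − 32) × 5/9 = 468.89 °C = 742.04 K.
For a reversible engine, η = 1 − T_C/T_H = 1 − 336.00/742.04 = 0.5472.
W = η·Q_H = 0.5472 × 781 = 427.4 kW.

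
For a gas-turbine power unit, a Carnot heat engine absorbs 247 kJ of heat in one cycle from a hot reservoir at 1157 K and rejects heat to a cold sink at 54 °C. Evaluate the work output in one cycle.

T_C = 54 °C → 54 + 273.15 = 327.15 K.
The Carnot efficiency is η = 1 − T_C/T_H = 1 − 327.15/1157.00 = 0.7172.
W = η·Q_H = 0.7172 × 247 = 177 kJ.

W ≈ 177 kJ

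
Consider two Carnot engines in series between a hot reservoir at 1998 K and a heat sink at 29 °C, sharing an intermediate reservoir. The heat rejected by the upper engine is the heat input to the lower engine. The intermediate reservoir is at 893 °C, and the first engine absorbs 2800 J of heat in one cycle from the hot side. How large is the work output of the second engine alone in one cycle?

W₂ ≈ 1210 J

T_C = 29 °C → 29 + 273.15 = 302.15 K.
T_m = 893 °C → 893 + 273.15 = 1166.15 K.
Heat entering the second stage: Q_m = Q_H·(T_m/T_H) = 2800 × 1166.15/1998.00 = 1630 J.
Second-stage efficiency η₂ = 1 − T_C/T_m = 1 − 302.15/1166.15 = 0.7409, so W₂ = η₂·Q_m = 1210 J.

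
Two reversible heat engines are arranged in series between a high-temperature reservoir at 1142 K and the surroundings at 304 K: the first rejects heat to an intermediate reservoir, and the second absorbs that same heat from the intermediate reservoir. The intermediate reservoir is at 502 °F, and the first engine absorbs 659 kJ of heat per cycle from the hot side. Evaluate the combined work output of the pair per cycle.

W_total ≈ 484 kJ

Two reversible stages in series are equivalent to a single Carnot engine between T_H and T_C, so η_total = 1 − T_C/T_H = 1 − 304.00/1142.00 = 0.7338.
W_total = η_total · Q_H = 0.7338 × 659 = 484 kJ.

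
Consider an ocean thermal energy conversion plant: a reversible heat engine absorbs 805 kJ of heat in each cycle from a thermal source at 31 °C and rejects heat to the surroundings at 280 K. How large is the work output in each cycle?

W ≈ 63.9 kJ

T_H = 31 °C → 31 + 273.15 = 304.15 K.
Carnot efficiency: η = 1 − T_C/T_H = 1 − 280.00/304.15 = 0.0794.
W = η·Q_H = 0.0794 × 805 = 63.9 kJ.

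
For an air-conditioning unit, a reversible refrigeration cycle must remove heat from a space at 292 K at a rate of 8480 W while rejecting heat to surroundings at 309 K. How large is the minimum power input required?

COP_R = T_C/(T_H − T_C) = 292.00/17.00 = 17.1765.
W = Q_C/COP_R = 8480/17.1765 = 494 W.

Ẇ_in ≈ 494 W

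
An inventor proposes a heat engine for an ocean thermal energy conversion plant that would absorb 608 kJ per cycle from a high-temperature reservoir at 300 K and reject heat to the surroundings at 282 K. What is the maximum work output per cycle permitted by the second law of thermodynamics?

W_max ≈ 36.48 kJ

By the Carnot theorem, η_max = 1 − T_C/T_H = 1 − 282.00/300.00 = 0.0600.
W_max = η_max · Q_H = 0.0600 × 608 = 36.48 kJ.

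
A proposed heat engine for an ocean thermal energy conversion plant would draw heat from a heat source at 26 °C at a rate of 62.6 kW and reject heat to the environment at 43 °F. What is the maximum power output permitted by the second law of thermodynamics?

T_H = 26 °C → 26 + 273.15 = 299.15 K.
T_C = 43 °F → (43 − 32) × 5/9 = 6.11 °C = 279.26 K.
By the Carnot theorem, η_max = 1 − T_C/T_H = 1 − 279.26/299.15 = 0.0665.
W_max = η_max · Q_H = 0.0665 × 62.6 = 4.162 kW.

Ẇ_max ≈ 4.162 kW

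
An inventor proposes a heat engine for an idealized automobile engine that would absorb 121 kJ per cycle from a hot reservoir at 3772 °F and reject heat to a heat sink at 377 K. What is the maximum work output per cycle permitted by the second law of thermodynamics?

W_max ≈ 101.6 kJ

T_H = 3772 °F → (3772 − 32) × 5/9 = 2077.78 °C = 2350.93 K.
The second-law ceiling is the Carnot efficiency, η_max = 1 − T_C/T_H = 1 − 377.00/2350.93 = 0.8396.
W_max = η_max · Q_H = 0.8396 × 121 = 101.6 kJ.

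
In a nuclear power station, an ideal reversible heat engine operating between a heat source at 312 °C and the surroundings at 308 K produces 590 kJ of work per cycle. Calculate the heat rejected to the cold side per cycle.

Q_C ≈ 656 kJ

T_H = 312 °C → 312 + 273.15 = 585.15 K.
Since the cycle is reversible, η = 1 − T_C/T_H = 1 − 308.00/585.15 = 0.4736.
Since Q_C/Q_H = T_C/T_H and Q_H = W/η, Q_C = W·T_C/(T_H − T_C) = 590 × 308.00/277.15 = 656 kJ.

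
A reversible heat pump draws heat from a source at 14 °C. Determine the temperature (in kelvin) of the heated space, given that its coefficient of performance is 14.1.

T_H ≈ 309.1 K

T_C = 14 °C → 14 + 273.15 = 287.15 K.
COP_HP = T_H/(T_H − T_C) ⇒ T_H = T_C·COP_HP/(COP_HP − 1) = 287.15 × 14.1/(14.1 − 1) = 309.1 K.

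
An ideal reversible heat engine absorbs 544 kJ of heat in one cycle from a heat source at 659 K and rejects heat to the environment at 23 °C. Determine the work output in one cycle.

T_C = 23 °C → 23 + 273.15 = 296.15 K.
η_rev = 1 − T_C/T_H = 1 − 296.15/659.00 = 0.5506.
W = η·Q_H = 0.5506 × 544 = 300 kJ.

W ≈ 300 kJ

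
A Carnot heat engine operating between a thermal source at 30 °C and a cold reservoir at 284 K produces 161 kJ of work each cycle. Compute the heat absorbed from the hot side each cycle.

T_H = 30 °C → 30 + 273.15 = 303.15 K.
η_rev = 1 − T_C/T_H = 1 − 284.00/303.15 = 0.0632.
Q_H = W/η = 161/0.0632 = 2550 kJ.

Q_H ≈ 2550 kJ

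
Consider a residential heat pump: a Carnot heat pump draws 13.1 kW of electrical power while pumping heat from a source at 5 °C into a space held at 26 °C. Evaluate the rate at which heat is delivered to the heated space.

T_H = 26 °C → 26 + 273.15 = 299.15 K.
T_C = 5 °C → 5 + 273.15 = 278.15 K.
COP_HP = T_H/(T_H − T_C) = 299.15/21.00 = 14.2452.
Q_H = COP_HP · W = 14.2452 × 13.1 = 187 kW.

Q̇_H ≈ 187 kW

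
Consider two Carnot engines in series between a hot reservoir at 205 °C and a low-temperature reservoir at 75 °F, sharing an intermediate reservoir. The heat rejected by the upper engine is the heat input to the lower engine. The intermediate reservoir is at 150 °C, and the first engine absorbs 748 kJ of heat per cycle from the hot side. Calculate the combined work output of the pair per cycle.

T_H = 205 °C → 205 + 273.15 = 478.15 K.
T_C = 75 °F → (75 − 32) × 5/9 = 23.89 °C = 297.04 K.
Two reversible stages in series are equivalent to a single Carnot engine between T_H and T_C, so η_total = 1 − T_C/T_H = 1 − 297.04/478.15 = 0.3788.
W_total = η_total · Q_H = 0.3788 × 748 = 283 kJ.

W_total ≈ 283 kJ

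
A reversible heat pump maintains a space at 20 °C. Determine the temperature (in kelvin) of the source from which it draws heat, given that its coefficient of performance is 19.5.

T_H = 20 °C → 20 + 273.15 = 293.15 K.
COP_HP = T_H/(T_H − T_C) ⇒ T_C = T_H·(COP_HP − 1)/COP_HP = 293.15 × (19.5 − 1)/19.5 = 278.1 K.

T_C ≈ 278.1 K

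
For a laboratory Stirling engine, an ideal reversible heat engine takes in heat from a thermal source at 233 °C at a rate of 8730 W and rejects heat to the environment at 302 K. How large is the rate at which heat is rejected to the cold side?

Q̇_C ≈ 5210 W

T_H = 233 °C → 233 + 273.15 = 506.15 K.
Since the cycle is reversible, η = 1 − T_C/T_H = 1 − 302.00/506.15 = 0.4033.
For a reversible cycle Q_C/Q_H = T_C/T_H, so Q_C = 8730 × 302.00/506.15 = 5210 W.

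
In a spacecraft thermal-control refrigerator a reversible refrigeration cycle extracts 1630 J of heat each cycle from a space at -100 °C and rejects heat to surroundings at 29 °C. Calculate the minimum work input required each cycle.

W_in ≈ 1214 J

T_H = 29 °C → 29 + 273.15 = 302.15 K.
T_C = -100 °C → -100 + 273.15 = 173.15 K.
For a reversible refrigerator, COP_R = T_C/(T_H − T_C) = 173.15/129.00 = 1.3422.
W = Q_C/COP_R = 1630/1.3422 = 1214 J.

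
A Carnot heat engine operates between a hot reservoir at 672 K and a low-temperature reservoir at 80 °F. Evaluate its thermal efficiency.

T_C = 80 °F → (80 − 32) × 5/9 = 26.67 °C = 299.82 K.
Carnot efficiency: η = 1 − T_C/T_H = 1 − 299.82/672.00 = 0.554.

η ≈ 0.554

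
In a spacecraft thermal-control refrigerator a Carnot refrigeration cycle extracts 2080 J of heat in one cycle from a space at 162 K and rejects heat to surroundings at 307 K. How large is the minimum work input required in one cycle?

W_in ≈ 1862 J

The reversible coefficient of performance is COP_R = T_C/(T_H − T_C) = 162.00/145.00 = 1.1172.
W = Q_C/COP_R = 2080/1.1172 = 1862 J.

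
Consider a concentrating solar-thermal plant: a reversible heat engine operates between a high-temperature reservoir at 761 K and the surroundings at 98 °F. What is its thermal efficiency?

η ≈ 0.593

T_C = 98 °F → (98 − 32) × 5/9 = 36.67 °C = 309.82 K.
The Carnot efficiency is η = 1 − T_C/T_H = 1 − 309.82/761.00 = 0.593.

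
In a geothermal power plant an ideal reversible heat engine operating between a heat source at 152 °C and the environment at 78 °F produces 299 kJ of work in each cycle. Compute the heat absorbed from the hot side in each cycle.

Q_H ≈ 1005 kJ

T_H = 152 °C → 152 + 273.15 = 425.15 K.
T_C = 78 °F → (78 − 32) × 5/9 = 25.56 °C = 298.71 K.
For a reversible engine, η = 1 − T_C/T_H = 1 − 298.71/425.15 = 0.2974.
Q_H = W/η = 299/0.2974 = 1005 kJ.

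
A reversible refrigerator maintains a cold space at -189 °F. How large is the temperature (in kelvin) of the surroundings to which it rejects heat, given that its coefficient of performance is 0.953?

T_H ≈ 308.2 K

T_C = -189 °F → (-189 − 32) × 5/9 = -122.78 °C = 150.37 K.
COP_R = T_C/(T_H − T_C) ⇒ T_H = T_C·(1 + 1/COP_R) = 150.37 × (1 + 1/0.953) = 308.2 K.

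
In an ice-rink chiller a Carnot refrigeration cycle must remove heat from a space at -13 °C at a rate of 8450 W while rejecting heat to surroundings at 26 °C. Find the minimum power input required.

T_H = 26 °C → 26 + 273.15 = 299.15 K.
T_C = -13 °C → -13 + 273.15 = 260.15 K.
COP_R = T_C/(T_H − T_C) = 260.15/39.00 = 6.6705.
W = Q_C/COP_R = 8450/6.6705 = 1267 W.

Ẇ_in ≈ 1267 W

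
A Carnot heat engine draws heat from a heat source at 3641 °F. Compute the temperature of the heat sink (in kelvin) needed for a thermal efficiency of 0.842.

T_C ≈ 359.9 K

T_H = 3641 °F → (3641 − 32) × 5/9 = 2005.00 °C = 2278.15 K.
From η = 1 − T_C/T_H, T_C = T_H·(1 − η) = 2278.15 × (1 − 0.842) = 359.9 K.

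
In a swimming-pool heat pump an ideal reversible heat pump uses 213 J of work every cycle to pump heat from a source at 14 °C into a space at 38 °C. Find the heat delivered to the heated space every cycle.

Q_H ≈ 2761 J

T_H = 38 °C → 38 + 273.15 = 311.15 K.
T_C = 14 °C → 14 + 273.15 = 287.15 K.
For a reversible heat pump, COP_HP = T_H/(T_H − T_C) = 311.15/24.00 = 12.9646.
Q_H = COP_HP · W = 12.9646 × 213 = 2761 J.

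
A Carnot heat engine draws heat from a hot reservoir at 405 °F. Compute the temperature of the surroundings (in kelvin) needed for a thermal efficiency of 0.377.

T_H = 405 °F → (405 − 32) × 5/9 = 207.22 °C = 480.37 K.
From η = 1 − T_C/T_H, T_C = T_H·(1 − η) = 480.37 × (1 − 0.377) = 299.3 K.

T_C ≈ 299.3 K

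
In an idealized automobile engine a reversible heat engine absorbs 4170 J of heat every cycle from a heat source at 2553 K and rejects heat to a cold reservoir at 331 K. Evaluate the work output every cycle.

W ≈ 3630 J

The Carnot efficiency is η = 1 − T_C/T_H = 1 − 331.00/2553.00 = 0.8703.
W = η·Q_H = 0.8703 × 4170 = 3630 J.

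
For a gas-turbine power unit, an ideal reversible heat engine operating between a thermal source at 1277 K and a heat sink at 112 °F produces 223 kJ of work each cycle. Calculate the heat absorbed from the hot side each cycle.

T_C = 112 °F → (112 − 32) × 5/9 = 44.44 °C = 317.59 K.
η_rev = 1 − T_C/T_H = 1 − 317.59/1277.00 = 0.7513.
Q_H = W/η = 223/0.7513 = 296.8 kJ.

Q_H ≈ 296.8 kJ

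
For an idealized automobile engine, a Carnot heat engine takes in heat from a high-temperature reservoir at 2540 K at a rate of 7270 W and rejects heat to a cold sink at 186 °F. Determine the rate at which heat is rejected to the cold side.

Q̇_C ≈ 1030 W

T_C = 186 °F → (186 − 32) × 5/9 = 85.56 °C = 358.71 K.
η_rev = 1 − T_C/T_H = 1 − 358.71/2540.00 = 0.8588.
For a reversible cycle Q_C/Q_H = T_C/T_H, so Q_C = 7270 × 358.71/2540.00 = 1030 W.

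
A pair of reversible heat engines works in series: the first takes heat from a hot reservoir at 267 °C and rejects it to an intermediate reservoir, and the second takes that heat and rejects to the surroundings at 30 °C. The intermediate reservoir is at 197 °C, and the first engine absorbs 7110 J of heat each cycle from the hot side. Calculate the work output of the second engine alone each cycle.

T_H = 267 °C → 267 + 273.15 = 540.15 K.
T_C = 30 °C → 30 + 273.15 = 303.15 K.
T_m = 197 °C → 197 + 273.15 = 470.15 K.
Heat entering the second stage: Q_m = Q_H·(T_m/T_H) = 7110 × 470.15/540.15 = 6190 J.
Second-stage efficiency η₂ = 1 − T_C/T_m = 1 − 303.15/470.15 = 0.3552, so W₂ = η₂·Q_m = 2200 J.

W₂ ≈ 2200 J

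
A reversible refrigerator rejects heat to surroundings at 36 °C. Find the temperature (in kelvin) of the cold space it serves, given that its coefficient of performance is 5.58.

T_C ≈ 262 K

T_H = 36 °C → 36 + 273.15 = 309.15 K.
COP_R = T_C/(T_H − T_C) ⇒ T_C = T_H·COP_R/(1 + COP_R) = 309.15 × 5.58/(1 + 5.58) = 262 K.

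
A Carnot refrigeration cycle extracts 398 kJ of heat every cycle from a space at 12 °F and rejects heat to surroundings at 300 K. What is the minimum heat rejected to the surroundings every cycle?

Q_H ≈ 456 kJ

T_C = 12 °F → (12 − 32) × 5/9 = -11.11 °C = 262.04 K.
For a reversible cycle Q_H/Q_C = T_H/T_C, so Q_H = Q_C·T_H/T_C = 398 × 300.00/262.04 = 456 kJ.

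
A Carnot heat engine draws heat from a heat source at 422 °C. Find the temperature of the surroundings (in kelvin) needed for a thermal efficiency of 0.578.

T_C ≈ 293.4 K

T_H = 422 °C → 422 + 273.15 = 695.15 K.
From η = 1 − T_C/T_H, T_C = T_H·(1 − η) = 695.15 × (1 − 0.578) = 293.4 K.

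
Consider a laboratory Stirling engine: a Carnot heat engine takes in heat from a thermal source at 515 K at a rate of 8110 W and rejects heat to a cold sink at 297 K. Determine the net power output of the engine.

Since the cycle is reversible, η = 1 − T_C/T_H = 1 − 297.00/515.00 = 0.4233.
W = η·Q_H = 0.4233 × 8110 = 3430 W.

Ẇ ≈ 3430 W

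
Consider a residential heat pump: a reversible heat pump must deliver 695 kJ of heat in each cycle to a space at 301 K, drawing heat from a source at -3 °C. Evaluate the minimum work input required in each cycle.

W_in ≈ 71.2 kJ

T_C = -3 °C → -3 + 273.15 = 270.15 K.
COP_HP = T_H/(T_H − T_C) = 301.00/30.85 = 9.7569.
W = Q_H/COP_HP = 695/9.7569 = 71.2 kJ.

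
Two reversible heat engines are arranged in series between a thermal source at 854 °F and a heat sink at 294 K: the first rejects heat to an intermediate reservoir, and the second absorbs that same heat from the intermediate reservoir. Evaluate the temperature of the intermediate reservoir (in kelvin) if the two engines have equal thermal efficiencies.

T_m ≈ 463 K

T_H = 854 °F → (854 − 32) × 5/9 = 456.67 °C = 729.82 K.
Equal efficiencies require 1 − T_m/T_H = 1 − T_C/T_m, i.e. T_m/T_H = T_C/T_m, so T_m = √(T_H·T_C) = √(729.82 × 294.00) = 463 K.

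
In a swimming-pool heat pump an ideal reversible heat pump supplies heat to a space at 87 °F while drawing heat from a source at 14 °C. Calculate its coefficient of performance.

T_H = 87 °F → (87 − 32) × 5/9 = 30.56 °C = 303.71 K.
T_C = 14 °C → 14 + 273.15 = 287.15 K.
The Carnot heat-pump COP is COP_HP = T_H/(T_H − T_C) = 303.71/(303.71 − 287.15) = 18.34.

COP_HP ≈ 18.34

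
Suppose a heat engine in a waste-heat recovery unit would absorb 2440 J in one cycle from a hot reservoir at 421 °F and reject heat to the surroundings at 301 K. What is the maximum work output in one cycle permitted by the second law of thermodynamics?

T_H = 421 °F → (421 − 32) × 5/9 = 216.11 °C = 489.26 K.
The upper bound on efficiency is η_max = 1 − T_C/T_H = 1 − 301.00/489.26 = 0.3848.
W_max = η_max · Q_H = 0.3848 × 2440 = 938.9 J.

W_max ≈ 938.9 J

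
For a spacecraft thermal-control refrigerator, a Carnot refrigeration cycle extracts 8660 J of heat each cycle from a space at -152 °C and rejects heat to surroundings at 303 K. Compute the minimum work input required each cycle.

T_C = -152 °C → -152 + 273.15 = 121.15 K.
For a reversible refrigerator, COP_R = T_C/(T_H − T_C) = 121.15/181.85 = 0.6662.
W = Q_C/COP_R = 8660/0.6662 = 13000 J.

W_in ≈ 13000 J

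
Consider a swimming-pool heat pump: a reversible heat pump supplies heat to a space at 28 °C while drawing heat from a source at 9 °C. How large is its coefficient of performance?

COP_HP ≈ 15.85

T_H = 28 °C → 28 + 273.15 = 301.15 K.
T_C = 9 °C → 9 + 273.15 = 282.15 K.
COP_HP = T_H/(T_H − T_C) = 301.15/(301.15 − 282.15) = 15.85.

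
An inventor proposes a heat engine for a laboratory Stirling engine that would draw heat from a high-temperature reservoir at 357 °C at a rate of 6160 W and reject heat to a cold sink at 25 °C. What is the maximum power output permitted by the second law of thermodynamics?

T_H = 357 °C → 357 + 273.15 = 630.15 K.
T_C = 25 °C → 25 + 273.15 = 298.15 K.
The upper bound on efficiency is η_max = 1 − T_C/T_H = 1 − 298.15/630.15 = 0.5269.
W_max = η_max · Q_H = 0.5269 × 6160 = 3245 W.

Ẇ_max ≈ 3245 W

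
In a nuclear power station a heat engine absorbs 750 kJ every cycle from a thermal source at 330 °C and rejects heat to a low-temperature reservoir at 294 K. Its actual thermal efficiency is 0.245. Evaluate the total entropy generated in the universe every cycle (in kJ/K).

T_H = 330 °C → 330 + 273.15 = 603.15 K.
W = η·Q_H = 0.245 × 750 = 183.8 kJ, so Q_C = Q_H − W = 566.2 kJ.
The hot reservoir loses entropy Q_H/T_H = 750/603.15 = 1.243 kJ/K; the cold reservoir gains Q_C/T_C = 566.2/294.00 = 1.926 kJ/K.
ΔS_univ = −Q_H/T_H + Q_C/T_C = 0.6825 kJ/K (> 0, since η = 0.245 < η_Carnot = 0.513).

ΔS_univ ≈ 0.6825 kJ/K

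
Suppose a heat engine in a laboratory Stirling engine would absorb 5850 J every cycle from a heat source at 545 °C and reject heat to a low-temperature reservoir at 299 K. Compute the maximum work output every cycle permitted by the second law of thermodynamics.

W_max ≈ 3710 J

T_H = 545 °C → 545 + 273.15 = 818.15 K.
The upper bound on efficiency is η_max = 1 − T_C/T_H = 1 − 299.00/818.15 = 0.6345.
W_max = η_max · Q_H = 0.6345 × 5850 = 3710 J.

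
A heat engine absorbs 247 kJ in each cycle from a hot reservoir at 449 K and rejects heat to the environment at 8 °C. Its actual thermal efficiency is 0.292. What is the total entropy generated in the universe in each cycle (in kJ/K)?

ΔS_univ ≈ 0.07189 kJ/K

T_C = 8 °C → 8 + 273.15 = 281.15 K.
W = η·Q_H = 0.292 × 247 = 72.12 kJ, so Q_C = Q_H − W = 174.9 kJ.
Reservoir entropy changes: ΔS_H = −Q_H/T_H = −247/449.00 = -0.5501 kJ/K and ΔS_C = +Q_C/T_C = 174.9/281.15 = 0.6220 kJ/K.
ΔS_univ = −Q_H/T_H + Q_C/T_C = 0.07189 kJ/K (> 0, since η = 0.292 < η_Carnot = 0.374).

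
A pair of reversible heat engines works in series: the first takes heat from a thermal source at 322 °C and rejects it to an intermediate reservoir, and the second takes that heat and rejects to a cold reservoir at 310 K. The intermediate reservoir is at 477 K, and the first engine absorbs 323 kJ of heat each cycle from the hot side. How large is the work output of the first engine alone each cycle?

W₁ ≈ 64.1 kJ

T_H = 322 °C → 322 + 273.15 = 595.15 K.
First-stage efficiency η₁ = 1 − T_m/T_H = 1 − 477.00/595.15 = 0.1985.
W₁ = η₁·Q_H = 0.1985 × 323 = 64.1 kJ.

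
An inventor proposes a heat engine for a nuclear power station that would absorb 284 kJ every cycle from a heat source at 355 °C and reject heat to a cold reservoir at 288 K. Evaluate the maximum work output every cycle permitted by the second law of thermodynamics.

W_max ≈ 153.8 kJ

T_H = 355 °C → 355 + 273.15 = 628.15 K.
The second-law ceiling is the Carnot efficiency, η_max = 1 − T_C/T_H = 1 − 288.00/628.15 = 0.5415.
W_max = η_max · Q_H = 0.5415 × 284 = 153.8 kJ.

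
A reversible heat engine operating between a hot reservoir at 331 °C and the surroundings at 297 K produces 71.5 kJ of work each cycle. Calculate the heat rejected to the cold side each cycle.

T_H = 331 °C → 331 + 273.15 = 604.15 K.
The Carnot efficiency is η = 1 − T_C/T_H = 1 − 297.00/604.15 = 0.5084.
Since Q_C/Q_H = T_C/T_H and Q_H = W/η, Q_C = W·T_C/(T_H − T_C) = 71.5 × 297.00/307.15 = 69.1 kJ.

Q_C ≈ 69.1 kJ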